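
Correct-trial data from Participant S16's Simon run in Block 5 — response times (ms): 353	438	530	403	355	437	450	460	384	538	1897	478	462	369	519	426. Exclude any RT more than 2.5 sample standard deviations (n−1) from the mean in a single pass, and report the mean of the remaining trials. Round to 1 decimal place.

440.1 ms

n = 16, ΣRT = 8499, M = 531.188
Σ(x−M)² = 2040728.44; s = √(2040728.44/15) = 368.848
Cutoffs: 531.188 ± 2.5·368.848 → [-390.9, 1453.3]
Outside: 1897 → excluded.
Retained (n=15): Σ = 6602, mean = 6602/15 = 440.133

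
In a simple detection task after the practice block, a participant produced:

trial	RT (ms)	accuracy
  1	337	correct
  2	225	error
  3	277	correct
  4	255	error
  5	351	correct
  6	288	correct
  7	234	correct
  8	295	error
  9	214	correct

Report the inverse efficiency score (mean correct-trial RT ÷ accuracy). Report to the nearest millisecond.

Correct trials (n=6): 337, 277, 351, 288, 234, 214
Mean correct RT = 1701/6 = 283.5000 ms
Proportion correct = 6/9
IES = 283.5000 / (6/9) = 425.250 ms

425 ms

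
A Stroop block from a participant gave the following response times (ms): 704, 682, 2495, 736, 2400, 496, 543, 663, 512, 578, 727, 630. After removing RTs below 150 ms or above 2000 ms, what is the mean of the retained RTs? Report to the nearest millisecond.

Excluded: 2400, 2495
Retained (n=10): Σ = 6271
Mean = 6271/10 = 627.1000

627 ms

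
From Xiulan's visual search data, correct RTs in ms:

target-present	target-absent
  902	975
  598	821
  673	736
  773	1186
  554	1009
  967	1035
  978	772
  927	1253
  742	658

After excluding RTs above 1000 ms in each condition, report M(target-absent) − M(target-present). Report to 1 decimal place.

target-absent: exclude 1186, 1009, 1035, 1253
M(target-present) = 7114/9 = 790.444
M(target-absent) = 3962/5 = 792.400
Difference = 792.400 − 790.444 = 1.956 ms

2.0 ms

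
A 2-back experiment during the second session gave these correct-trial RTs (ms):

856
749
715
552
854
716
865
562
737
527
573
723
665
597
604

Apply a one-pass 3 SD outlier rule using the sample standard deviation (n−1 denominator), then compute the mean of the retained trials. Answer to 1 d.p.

n = 15, ΣRT = 10295, M = 686.333
Σ(x−M)² = 185311.33; s = √(185311.33/14) = 115.050
Cutoffs: 686.333 ± 3·115.050 → [341.2, 1031.5]
No RTs fall outside the cutoffs; all 15 retained. Mean = 10295/15 = 686.333

686.3 ms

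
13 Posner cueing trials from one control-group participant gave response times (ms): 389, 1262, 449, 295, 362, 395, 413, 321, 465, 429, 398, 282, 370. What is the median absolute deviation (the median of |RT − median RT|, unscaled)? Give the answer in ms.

Sorted: 282, 295, 321, 362, 370, 389, 395, 398, 413, 429, 449, 465, 1262 → median = 395
|x − 395|: 6, 867, 54, 100, 33, 0, 18, 74, 70, 34, 3, 113, 25
Sorted deviations: 0, 3, 6, 18, 25, 33, 34, 54, 70, 74, 100, 113, 867 → MAD = 34

34 ms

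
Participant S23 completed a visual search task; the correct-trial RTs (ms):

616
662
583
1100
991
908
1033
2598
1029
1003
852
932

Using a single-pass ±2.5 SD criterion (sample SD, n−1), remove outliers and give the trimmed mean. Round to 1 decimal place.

882.6 ms

n = 12, ΣRT = 12307, M = 1025.583
Σ(x−M)² = 3028350.92; s = √(3028350.92/11) = 524.695
Cutoffs: 1025.583 ± 2.5·524.695 → [-286.2, 2337.3]
Outside: 2598 → excluded.
Retained (n=11): Σ = 9709, mean = 9709/11 = 882.636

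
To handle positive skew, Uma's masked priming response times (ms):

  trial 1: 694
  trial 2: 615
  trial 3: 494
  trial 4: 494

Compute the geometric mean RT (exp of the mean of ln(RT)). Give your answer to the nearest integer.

ln(RT): 6.5425, 6.4216, 6.2025, 6.2025
Mean ln(RT) = 25.3692/4 = 6.34229
Geometric mean = exp(6.34229) = 568.10 ms

568 ms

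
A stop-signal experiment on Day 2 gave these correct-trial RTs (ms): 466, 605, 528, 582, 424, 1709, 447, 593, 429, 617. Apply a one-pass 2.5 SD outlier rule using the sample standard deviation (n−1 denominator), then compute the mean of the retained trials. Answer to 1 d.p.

521.2 ms

n = 10, ΣRT = 6400, M = 640.000
Σ(x−M)² = 1321334.00; s = √(1321334.00/9) = 383.164
Cutoffs: 640.000 ± 2.5·383.164 → [-317.9, 1597.9]
Outside: 1709 → excluded.
Retained (n=9): Σ = 4691, mean = 4691/9 = 521.222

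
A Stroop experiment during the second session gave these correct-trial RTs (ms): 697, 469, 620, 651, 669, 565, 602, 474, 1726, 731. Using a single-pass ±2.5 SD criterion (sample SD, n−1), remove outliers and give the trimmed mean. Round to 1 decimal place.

n = 10, ΣRT = 7204, M = 720.400
Σ(x−M)² = 1191512.40; s = √(1191512.40/9) = 363.855
Cutoffs: 720.400 ± 2.5·363.855 → [-189.2, 1630.0]
Outside: 1726 → excluded.
Retained (n=9): Σ = 5478, mean = 5478/9 = 608.667

608.7 ms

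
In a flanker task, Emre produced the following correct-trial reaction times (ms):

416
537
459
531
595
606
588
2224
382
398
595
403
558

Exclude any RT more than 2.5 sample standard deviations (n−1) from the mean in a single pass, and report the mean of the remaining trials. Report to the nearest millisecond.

n = 13, ΣRT = 8292, M = 637.846
Σ(x−M)² = 2810353.69; s = √(2810353.69/12) = 483.938
Cutoffs: 637.846 ± 2.5·483.938 → [-572.0, 1847.7]
Outside: 2224 → excluded.
Retained (n=12): Σ = 6068, mean = 6068/12 = 505.667

506 ms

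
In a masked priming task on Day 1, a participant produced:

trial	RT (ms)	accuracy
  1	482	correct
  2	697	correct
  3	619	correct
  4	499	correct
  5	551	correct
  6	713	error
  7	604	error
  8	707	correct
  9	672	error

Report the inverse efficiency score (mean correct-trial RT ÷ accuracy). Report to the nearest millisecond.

Correct trials (n=6): 482, 697, 619, 499, 551, 707
Mean correct RT = 3555/6 = 592.5000 ms
Proportion correct = 6/9
IES = 592.5000 / (6/9) = 888.750 ms

889 ms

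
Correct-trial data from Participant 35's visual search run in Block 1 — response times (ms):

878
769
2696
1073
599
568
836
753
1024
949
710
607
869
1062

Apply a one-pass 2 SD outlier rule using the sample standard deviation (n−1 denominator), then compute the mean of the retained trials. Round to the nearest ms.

823 ms

n = 14, ΣRT = 13393, M = 956.643
Σ(x−M)² = 3621733.21; s = √(3621733.21/13) = 527.821
Cutoffs: 956.643 ± 2·527.821 → [-99.0, 2012.3]
Outside: 2696 → excluded.
Retained (n=13): Σ = 10697, mean = 10697/13 = 822.846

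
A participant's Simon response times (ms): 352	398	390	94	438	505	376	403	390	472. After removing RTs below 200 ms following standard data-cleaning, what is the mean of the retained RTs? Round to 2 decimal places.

413.78 ms

Excluded: 94
Retained (n=9): Σ = 3724
Mean = 3724/9 = 413.7778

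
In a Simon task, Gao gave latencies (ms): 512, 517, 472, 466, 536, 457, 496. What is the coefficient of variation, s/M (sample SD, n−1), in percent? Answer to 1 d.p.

n = 7, Σ = 3456, M = 493.7143
Σ(x−M)² = 5257.429; s = √(5257.429/6) = 29.6013
CV = 29.6013 / 493.7143 = 0.05996 = 5.996%

6.0%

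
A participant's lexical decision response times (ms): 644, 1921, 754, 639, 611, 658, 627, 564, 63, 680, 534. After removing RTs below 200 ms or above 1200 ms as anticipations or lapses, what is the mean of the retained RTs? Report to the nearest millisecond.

635 ms

Excluded: 63, 1921
Retained (n=9): Σ = 5711
Mean = 5711/9 = 634.5556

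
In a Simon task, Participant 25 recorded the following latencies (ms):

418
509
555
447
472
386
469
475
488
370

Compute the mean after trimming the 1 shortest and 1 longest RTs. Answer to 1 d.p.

Sorted: 370, 386, 418, 447, 469, 472, 475, 488, 509, 555
Drop lowest 1 (370) and highest 1 (555)
Remaining (n=8): Σ = 3664, mean = 3664/8 = 458.000

458.0 ms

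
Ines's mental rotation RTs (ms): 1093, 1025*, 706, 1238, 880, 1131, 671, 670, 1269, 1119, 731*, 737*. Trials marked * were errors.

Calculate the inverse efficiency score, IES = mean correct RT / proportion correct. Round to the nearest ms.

1300 ms

Correct trials (n=9): 1093, 706, 1238, 880, 1131, 671, 670, 1269, 1119
Mean correct RT = 8777/9 = 975.2222 ms
Proportion correct = 9/12
IES = 975.2222 / (9/12) = 1300.296 ms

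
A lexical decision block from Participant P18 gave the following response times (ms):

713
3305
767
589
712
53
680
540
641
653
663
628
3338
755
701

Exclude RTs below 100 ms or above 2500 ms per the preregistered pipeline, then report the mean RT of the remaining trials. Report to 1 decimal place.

Excluded: 53, 3305, 3338
Retained (n=12): Σ = 8042
Mean = 8042/12 = 670.1667

670.2 ms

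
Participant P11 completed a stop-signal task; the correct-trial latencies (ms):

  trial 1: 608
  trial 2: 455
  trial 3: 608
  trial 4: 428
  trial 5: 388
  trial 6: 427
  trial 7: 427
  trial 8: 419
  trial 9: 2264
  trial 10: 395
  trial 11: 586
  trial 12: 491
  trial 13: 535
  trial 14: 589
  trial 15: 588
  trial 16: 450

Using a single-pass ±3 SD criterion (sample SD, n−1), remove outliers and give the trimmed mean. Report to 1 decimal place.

n = 16, ΣRT = 9658, M = 603.625
Σ(x−M)² = 3038077.75; s = √(3038077.75/15) = 450.043
Cutoffs: 603.625 ± 3·450.043 → [-746.5, 1953.8]
Outside: 2264 → excluded.
Retained (n=15): Σ = 7394, mean = 7394/15 = 492.933

492.9 ms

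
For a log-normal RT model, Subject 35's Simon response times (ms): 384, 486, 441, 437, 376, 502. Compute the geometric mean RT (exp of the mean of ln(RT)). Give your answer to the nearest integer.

435 ms

ln(RT): 5.9506, 6.1862, 6.0890, 6.0799, 5.9296, 6.2186
Mean ln(RT) = 36.4540/6 = 6.07567
Geometric mean = exp(6.07567) = 435.14 ms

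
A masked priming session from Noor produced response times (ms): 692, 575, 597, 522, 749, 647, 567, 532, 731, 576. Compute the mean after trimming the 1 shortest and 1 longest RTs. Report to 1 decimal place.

614.6 ms

Sorted: 522, 532, 567, 575, 576, 597, 647, 692, 731, 749
Drop lowest 1 (522) and highest 1 (749)
Remaining (n=8): Σ = 4917, mean = 4917/8 = 614.625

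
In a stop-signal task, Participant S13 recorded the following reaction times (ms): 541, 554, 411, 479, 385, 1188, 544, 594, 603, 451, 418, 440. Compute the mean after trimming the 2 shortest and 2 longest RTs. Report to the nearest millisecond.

503 ms

Sorted: 385, 411, 418, 440, 451, 479, 541, 544, 554, 594, 603, 1188
Drop lowest 2 (385, 411) and highest 2 (603, 1188)
Remaining (n=8): Σ = 4021, mean = 4021/8 = 502.625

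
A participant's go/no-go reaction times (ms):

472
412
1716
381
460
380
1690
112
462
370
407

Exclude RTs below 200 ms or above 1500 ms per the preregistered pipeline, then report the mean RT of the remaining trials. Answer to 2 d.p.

418.00 ms

Excluded: 112, 1690, 1716
Retained (n=8): Σ = 3344
Mean = 3344/8 = 418.0000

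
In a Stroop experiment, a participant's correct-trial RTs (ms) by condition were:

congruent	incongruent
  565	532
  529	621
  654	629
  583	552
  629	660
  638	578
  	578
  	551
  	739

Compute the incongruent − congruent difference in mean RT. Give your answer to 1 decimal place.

M(congruent) = 3598/6 = 599.667
M(incongruent) = 5440/9 = 604.444
Difference = 604.444 − 599.667 = 4.778 ms

4.8 ms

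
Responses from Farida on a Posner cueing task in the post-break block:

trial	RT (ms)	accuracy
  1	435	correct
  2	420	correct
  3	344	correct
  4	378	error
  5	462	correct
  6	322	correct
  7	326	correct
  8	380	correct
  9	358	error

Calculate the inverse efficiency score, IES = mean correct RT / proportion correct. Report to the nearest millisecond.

494 ms

Correct trials (n=7): 435, 420, 344, 462, 322, 326, 380
Mean correct RT = 2689/7 = 384.1429 ms
Proportion correct = 7/9
IES = 384.1429 / (7/9) = 493.898 ms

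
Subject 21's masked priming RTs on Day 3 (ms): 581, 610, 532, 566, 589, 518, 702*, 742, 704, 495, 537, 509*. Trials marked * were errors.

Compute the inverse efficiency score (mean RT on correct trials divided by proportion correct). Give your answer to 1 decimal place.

Correct trials (n=10): 581, 610, 532, 566, 589, 518, 742, 704, 495, 537
Mean correct RT = 5874/10 = 587.4000 ms
Proportion correct = 10/12
IES = 587.4000 / (10/12) = 704.880 ms

704.9 ms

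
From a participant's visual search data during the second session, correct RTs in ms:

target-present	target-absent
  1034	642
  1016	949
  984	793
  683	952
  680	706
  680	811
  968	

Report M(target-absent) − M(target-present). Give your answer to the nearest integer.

M(target-present) = 6045/7 = 863.571
M(target-absent) = 4853/6 = 808.833
Difference = 808.833 − 863.571 = -54.738 ms

-55 ms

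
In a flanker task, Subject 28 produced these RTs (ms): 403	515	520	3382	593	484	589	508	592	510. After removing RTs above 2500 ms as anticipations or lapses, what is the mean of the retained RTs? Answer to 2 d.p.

523.78 ms

Excluded: 3382
Retained (n=9): Σ = 4714
Mean = 4714/9 = 523.7778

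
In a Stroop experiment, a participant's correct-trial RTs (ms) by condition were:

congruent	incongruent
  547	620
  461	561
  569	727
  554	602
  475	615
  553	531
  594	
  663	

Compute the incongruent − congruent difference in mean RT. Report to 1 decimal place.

M(congruent) = 4416/8 = 552.000
M(incongruent) = 3656/6 = 609.333
Difference = 609.333 − 552.000 = 57.333 ms

57.3 ms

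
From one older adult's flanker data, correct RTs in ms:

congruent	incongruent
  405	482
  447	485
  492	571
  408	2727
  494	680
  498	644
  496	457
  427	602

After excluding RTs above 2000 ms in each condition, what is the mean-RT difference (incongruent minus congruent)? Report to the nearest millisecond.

incongruent: exclude 2727
M(congruent) = 3667/8 = 458.375
M(incongruent) = 3921/7 = 560.143
Difference = 560.143 − 458.375 = 101.768 ms

102 ms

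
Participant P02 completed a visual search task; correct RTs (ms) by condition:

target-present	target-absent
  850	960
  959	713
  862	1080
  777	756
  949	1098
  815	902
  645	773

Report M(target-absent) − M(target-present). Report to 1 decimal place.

M(target-present) = 5857/7 = 836.714
M(target-absent) = 6282/7 = 897.429
Difference = 897.429 − 836.714 = 60.714 ms

60.7 ms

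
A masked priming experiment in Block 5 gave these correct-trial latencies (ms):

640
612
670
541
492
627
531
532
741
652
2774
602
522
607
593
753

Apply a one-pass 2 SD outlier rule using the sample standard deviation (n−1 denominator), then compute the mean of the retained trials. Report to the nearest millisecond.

608 ms

n = 16, ΣRT = 11889, M = 743.062
Σ(x−M)² = 4482888.94; s = √(4482888.94/15) = 546.680
Cutoffs: 743.062 ± 2·546.680 → [-350.3, 1836.4]
Outside: 2774 → excluded.
Retained (n=15): Σ = 9115, mean = 9115/15 = 607.667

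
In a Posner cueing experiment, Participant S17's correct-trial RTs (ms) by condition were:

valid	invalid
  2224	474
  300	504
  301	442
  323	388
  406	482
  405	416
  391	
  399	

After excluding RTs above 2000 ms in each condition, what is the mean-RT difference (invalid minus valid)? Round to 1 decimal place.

valid: exclude 2224
M(valid) = 2525/7 = 360.714
M(invalid) = 2706/6 = 451.000
Difference = 451.000 − 360.714 = 90.286 ms

90.3 ms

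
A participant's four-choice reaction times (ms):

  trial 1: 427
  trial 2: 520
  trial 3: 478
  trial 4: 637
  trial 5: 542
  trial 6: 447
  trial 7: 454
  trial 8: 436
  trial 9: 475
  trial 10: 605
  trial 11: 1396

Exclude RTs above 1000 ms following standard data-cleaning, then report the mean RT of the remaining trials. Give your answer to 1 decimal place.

Excluded: 1396
Retained (n=10): Σ = 5021
Mean = 5021/10 = 502.1000

502.1 ms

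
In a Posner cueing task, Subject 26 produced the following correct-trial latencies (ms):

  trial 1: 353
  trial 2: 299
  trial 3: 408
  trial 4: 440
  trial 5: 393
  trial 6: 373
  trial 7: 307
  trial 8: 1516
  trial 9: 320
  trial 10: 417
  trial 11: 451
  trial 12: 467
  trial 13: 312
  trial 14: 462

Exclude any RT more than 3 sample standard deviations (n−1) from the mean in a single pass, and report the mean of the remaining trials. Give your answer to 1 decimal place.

n = 14, ΣRT = 6518, M = 465.571
Σ(x−M)² = 1234129.43; s = √(1234129.43/13) = 308.112
Cutoffs: 465.571 ± 3·308.112 → [-458.8, 1389.9]
Outside: 1516 → excluded.
Retained (n=13): Σ = 5002, mean = 5002/13 = 384.769

384.8 ms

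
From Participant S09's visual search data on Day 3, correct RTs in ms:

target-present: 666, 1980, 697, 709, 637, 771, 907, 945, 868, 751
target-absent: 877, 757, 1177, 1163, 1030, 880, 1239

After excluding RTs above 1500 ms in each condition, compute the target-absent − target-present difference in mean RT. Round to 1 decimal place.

245.2 ms

target-present: exclude 1980
M(target-present) = 6951/9 = 772.333
M(target-absent) = 7123/7 = 1017.571
Difference = 1017.571 − 772.333 = 245.238 ms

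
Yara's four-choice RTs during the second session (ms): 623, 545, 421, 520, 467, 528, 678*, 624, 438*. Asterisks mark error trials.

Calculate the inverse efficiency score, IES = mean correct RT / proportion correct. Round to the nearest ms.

Correct trials (n=7): 623, 545, 421, 520, 467, 528, 624
Mean correct RT = 3728/7 = 532.5714 ms
Proportion correct = 7/9
IES = 532.5714 / (7/9) = 684.735 ms

685 ms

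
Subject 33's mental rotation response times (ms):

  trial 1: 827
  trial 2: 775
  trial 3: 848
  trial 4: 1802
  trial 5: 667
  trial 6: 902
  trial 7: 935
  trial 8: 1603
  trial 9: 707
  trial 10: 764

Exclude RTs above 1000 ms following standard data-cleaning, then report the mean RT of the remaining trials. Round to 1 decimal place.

803.1 ms

Excluded: 1603, 1802
Retained (n=8): Σ = 6425
Mean = 6425/8 = 803.1250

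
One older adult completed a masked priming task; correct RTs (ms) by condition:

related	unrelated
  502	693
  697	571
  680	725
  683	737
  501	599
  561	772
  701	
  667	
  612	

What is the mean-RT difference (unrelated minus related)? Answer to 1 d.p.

60.2 ms

M(related) = 5604/9 = 622.667
M(unrelated) = 4097/6 = 682.833
Difference = 682.833 − 622.667 = 60.167 ms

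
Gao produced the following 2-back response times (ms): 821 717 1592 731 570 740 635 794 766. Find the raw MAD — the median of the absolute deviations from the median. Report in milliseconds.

Sorted: 570, 635, 717, 731, 740, 766, 794, 821, 1592 → median = 740
|x − 740|: 81, 23, 852, 9, 170, 0, 105, 54, 26
Sorted deviations: 0, 9, 23, 26, 54, 81, 105, 170, 852 → MAD = 54

54 ms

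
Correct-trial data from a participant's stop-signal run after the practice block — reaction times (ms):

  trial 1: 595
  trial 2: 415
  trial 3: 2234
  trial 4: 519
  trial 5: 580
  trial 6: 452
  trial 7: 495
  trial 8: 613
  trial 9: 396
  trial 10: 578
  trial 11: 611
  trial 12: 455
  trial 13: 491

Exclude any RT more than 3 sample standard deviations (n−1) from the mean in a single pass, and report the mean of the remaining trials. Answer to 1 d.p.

n = 13, ΣRT = 8434, M = 648.769
Σ(x−M)² = 2788472.31; s = √(2788472.31/12) = 482.051
Cutoffs: 648.769 ± 3·482.051 → [-797.4, 2094.9]
Outside: 2234 → excluded.
Retained (n=12): Σ = 6200, mean = 6200/12 = 516.667

516.7 ms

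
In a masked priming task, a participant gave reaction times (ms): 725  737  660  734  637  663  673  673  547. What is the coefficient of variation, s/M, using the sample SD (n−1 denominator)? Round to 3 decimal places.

0.088

n = 9, Σ = 6049, M = 672.1111
Σ(x−M)² = 27954.889; s = √(27954.889/8) = 59.1131
CV = 59.1131 / 672.1111 = 0.08795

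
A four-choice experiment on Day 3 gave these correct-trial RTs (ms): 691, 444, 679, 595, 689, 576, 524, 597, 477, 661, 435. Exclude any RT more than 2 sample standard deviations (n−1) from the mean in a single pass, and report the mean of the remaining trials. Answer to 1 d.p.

n = 11, ΣRT = 6368, M = 578.909
Σ(x−M)² = 94346.91; s = √(94346.91/10) = 97.132
Cutoffs: 578.909 ± 2·97.132 → [384.6, 773.2]
No RTs fall outside the cutoffs; all 11 retained. Mean = 6368/11 = 578.909

578.9 ms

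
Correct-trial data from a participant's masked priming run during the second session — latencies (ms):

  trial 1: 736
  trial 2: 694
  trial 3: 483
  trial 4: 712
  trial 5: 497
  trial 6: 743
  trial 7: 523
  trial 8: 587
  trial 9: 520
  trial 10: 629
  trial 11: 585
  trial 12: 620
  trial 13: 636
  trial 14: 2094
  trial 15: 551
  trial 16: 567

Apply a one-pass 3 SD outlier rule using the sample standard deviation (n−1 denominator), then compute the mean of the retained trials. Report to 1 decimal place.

605.5 ms

n = 16, ΣRT = 11177, M = 698.562
Σ(x−M)² = 2179975.94; s = √(2179975.94/15) = 381.224
Cutoffs: 698.562 ± 3·381.224 → [-445.1, 1842.2]
Outside: 2094 → excluded.
Retained (n=15): Σ = 9083, mean = 9083/15 = 605.533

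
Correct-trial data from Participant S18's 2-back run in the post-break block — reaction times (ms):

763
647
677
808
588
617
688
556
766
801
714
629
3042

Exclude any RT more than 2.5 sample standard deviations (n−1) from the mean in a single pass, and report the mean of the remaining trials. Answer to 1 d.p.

n = 13, ΣRT = 11296, M = 868.923
Σ(x−M)² = 5193086.92; s = √(5193086.92/12) = 657.843
Cutoffs: 868.923 ± 2.5·657.843 → [-775.7, 2513.5]
Outside: 3042 → excluded.
Retained (n=12): Σ = 8254, mean = 8254/12 = 687.833

687.8 ms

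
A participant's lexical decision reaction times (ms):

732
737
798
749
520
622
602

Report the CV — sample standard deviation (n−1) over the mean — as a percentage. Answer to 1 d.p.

14.7%

n = 7, Σ = 4760, M = 680.0000
Σ(x−M)² = 59686.000; s = √(59686.000/6) = 99.7380
CV = 99.7380 / 680.0000 = 0.14667 = 14.667%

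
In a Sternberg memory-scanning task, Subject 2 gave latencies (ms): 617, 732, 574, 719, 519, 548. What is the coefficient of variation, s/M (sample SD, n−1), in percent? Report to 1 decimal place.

n = 6, Σ = 3709, M = 618.1667
Σ(x−M)² = 39834.833; s = √(39834.833/5) = 89.2579
CV = 89.2579 / 618.1667 = 0.14439 = 14.439%

14.4%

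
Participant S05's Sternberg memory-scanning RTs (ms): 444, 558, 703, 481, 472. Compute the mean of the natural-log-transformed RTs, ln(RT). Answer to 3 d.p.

6.262

ln(RT): 6.0958, 6.3244, 6.5554, 6.1759, 6.1570
Σ ln(RT) = 31.3084
Mean = 31.3084/5 = 6.26168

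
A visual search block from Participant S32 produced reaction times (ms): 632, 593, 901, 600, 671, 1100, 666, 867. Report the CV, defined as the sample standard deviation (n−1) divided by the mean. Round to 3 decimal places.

0.242

n = 8, Σ = 6030, M = 753.7500
Σ(x−M)² = 233247.500; s = √(233247.500/7) = 182.5406
CV = 182.5406 / 753.7500 = 0.24218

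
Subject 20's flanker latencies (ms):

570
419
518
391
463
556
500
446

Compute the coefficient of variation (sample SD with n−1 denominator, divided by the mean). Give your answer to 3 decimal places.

0.133

n = 8, Σ = 3863, M = 482.8750
Σ(x−M)² = 28740.875; s = √(28740.875/7) = 64.0768
CV = 64.0768 / 482.8750 = 0.13270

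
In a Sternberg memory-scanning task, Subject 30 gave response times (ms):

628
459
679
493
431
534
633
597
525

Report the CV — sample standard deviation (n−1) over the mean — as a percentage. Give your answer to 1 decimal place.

15.4%

n = 9, Σ = 4979, M = 553.2222
Σ(x−M)² = 58301.556; s = √(58301.556/8) = 85.3680
CV = 85.3680 / 553.2222 = 0.15431 = 15.431%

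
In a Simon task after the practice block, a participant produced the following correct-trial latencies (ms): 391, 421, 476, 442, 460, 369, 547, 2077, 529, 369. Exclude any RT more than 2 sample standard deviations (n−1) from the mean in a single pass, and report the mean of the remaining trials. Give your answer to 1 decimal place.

n = 10, ΣRT = 6081, M = 608.100
Σ(x−M)² = 2431106.90; s = √(2431106.90/9) = 519.734
Cutoffs: 608.100 ± 2·519.734 → [-431.4, 1647.6]
Outside: 2077 → excluded.
Retained (n=9): Σ = 4004, mean = 4004/9 = 444.889

444.9 ms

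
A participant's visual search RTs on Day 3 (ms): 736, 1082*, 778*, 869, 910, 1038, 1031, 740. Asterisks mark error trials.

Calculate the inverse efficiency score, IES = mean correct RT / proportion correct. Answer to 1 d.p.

Correct trials (n=6): 736, 869, 910, 1038, 1031, 740
Mean correct RT = 5324/6 = 887.3333 ms
Proportion correct = 6/8
IES = 887.3333 / (6/8) = 1183.111 ms

1183.1 ms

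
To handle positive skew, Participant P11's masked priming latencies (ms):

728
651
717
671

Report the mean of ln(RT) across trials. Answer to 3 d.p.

6.538

ln(RT): 6.5903, 6.4785, 6.5751, 6.5088
Σ ln(RT) = 26.1527
Mean = 26.1527/4 = 6.53816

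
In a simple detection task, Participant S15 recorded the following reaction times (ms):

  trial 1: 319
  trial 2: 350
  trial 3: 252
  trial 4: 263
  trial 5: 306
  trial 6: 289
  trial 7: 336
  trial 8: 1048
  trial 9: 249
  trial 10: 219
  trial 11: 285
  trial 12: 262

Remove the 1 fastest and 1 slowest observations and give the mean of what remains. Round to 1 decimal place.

Sorted: 219, 249, 252, 262, 263, 285, 289, 306, 319, 336, 350, 1048
Drop lowest 1 (219) and highest 1 (1048)
Remaining (n=10): Σ = 2911, mean = 2911/10 = 291.100

291.1 ms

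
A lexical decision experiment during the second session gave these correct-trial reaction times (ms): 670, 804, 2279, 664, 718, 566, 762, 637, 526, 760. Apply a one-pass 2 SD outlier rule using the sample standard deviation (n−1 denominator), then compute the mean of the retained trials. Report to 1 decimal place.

n = 10, ΣRT = 8386, M = 838.600
Σ(x−M)² = 2374122.40; s = √(2374122.40/9) = 513.606
Cutoffs: 838.600 ± 2·513.606 → [-188.6, 1865.8]
Outside: 2279 → excluded.
Retained (n=9): Σ = 6107, mean = 6107/9 = 678.556

678.6 ms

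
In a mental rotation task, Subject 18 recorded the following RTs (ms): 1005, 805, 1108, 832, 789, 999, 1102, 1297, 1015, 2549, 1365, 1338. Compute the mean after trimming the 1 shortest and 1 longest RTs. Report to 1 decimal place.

1086.6 ms

Sorted: 789, 805, 832, 999, 1005, 1015, 1102, 1108, 1297, 1338, 1365, 2549
Drop lowest 1 (789) and highest 1 (2549)
Remaining (n=10): Σ = 10866, mean = 10866/10 = 1086.600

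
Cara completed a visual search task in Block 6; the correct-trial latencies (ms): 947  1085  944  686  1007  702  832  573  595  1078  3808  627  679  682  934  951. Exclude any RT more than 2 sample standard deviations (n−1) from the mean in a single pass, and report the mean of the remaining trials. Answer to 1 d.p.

821.5 ms

n = 16, ΣRT = 16130, M = 1008.125
Σ(x−M)² = 8815139.75; s = √(8815139.75/15) = 766.600
Cutoffs: 1008.125 ± 2·766.600 → [-525.1, 2541.3]
Outside: 3808 → excluded.
Retained (n=15): Σ = 12322, mean = 12322/15 = 821.467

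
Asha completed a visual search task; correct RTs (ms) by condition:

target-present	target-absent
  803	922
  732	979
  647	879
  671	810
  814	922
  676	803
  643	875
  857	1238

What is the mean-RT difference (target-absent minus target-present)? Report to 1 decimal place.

M(target-present) = 5843/8 = 730.375
M(target-absent) = 7428/8 = 928.500
Difference = 928.500 − 730.375 = 198.125 ms

198.1 ms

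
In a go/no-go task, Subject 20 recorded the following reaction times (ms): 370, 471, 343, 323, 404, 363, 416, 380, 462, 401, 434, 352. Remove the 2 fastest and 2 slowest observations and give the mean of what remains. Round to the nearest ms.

Sorted: 323, 343, 352, 363, 370, 380, 401, 404, 416, 434, 462, 471
Drop lowest 2 (323, 343) and highest 2 (462, 471)
Remaining (n=8): Σ = 3120, mean = 3120/8 = 390.000

390 ms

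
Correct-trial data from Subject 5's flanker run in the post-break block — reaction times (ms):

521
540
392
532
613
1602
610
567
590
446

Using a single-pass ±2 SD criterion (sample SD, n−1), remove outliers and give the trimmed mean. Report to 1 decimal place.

n = 10, ΣRT = 6413, M = 641.300
Σ(x−M)² = 1069850.10; s = √(1069850.10/9) = 344.779
Cutoffs: 641.300 ± 2·344.779 → [-48.3, 1330.9]
Outside: 1602 → excluded.
Retained (n=9): Σ = 4811, mean = 4811/9 = 534.556

534.6 ms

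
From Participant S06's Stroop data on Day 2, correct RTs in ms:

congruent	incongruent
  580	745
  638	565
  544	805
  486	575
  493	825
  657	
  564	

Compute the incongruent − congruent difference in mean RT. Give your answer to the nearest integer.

M(congruent) = 3962/7 = 566.000
M(incongruent) = 3515/5 = 703.000
Difference = 703.000 − 566.000 = 137.000 ms

137 ms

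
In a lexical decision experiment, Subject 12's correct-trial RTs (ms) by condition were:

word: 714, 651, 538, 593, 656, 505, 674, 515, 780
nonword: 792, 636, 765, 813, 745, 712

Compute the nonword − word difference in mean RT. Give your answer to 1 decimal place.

118.7 ms

M(word) = 5626/9 = 625.111
M(nonword) = 4463/6 = 743.833
Difference = 743.833 − 625.111 = 118.722 ms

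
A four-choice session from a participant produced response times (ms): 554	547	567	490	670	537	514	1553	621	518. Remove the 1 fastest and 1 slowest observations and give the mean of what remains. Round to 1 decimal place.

Sorted: 490, 514, 518, 537, 547, 554, 567, 621, 670, 1553
Drop lowest 1 (490) and highest 1 (1553)
Remaining (n=8): Σ = 4528, mean = 4528/8 = 566.000

566.0 ms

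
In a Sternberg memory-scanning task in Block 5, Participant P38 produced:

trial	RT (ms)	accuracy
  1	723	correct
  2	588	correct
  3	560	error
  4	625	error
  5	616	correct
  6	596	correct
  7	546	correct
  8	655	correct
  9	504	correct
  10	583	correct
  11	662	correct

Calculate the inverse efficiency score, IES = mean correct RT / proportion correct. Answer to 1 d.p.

Correct trials (n=9): 723, 588, 616, 596, 546, 655, 504, 583, 662
Mean correct RT = 5473/9 = 608.1111 ms
Proportion correct = 9/11
IES = 608.1111 / (9/11) = 743.247 ms

743.2 ms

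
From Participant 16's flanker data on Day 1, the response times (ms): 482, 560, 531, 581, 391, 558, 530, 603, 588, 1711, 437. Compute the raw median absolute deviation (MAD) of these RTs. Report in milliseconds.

Sorted: 391, 437, 482, 530, 531, 558, 560, 581, 588, 603, 1711 → median = 558
|x − 558|: 76, 2, 27, 23, 167, 0, 28, 45, 30, 1153, 121
Sorted deviations: 0, 2, 23, 27, 28, 30, 45, 76, 121, 167, 1153 → MAD = 30

30 ms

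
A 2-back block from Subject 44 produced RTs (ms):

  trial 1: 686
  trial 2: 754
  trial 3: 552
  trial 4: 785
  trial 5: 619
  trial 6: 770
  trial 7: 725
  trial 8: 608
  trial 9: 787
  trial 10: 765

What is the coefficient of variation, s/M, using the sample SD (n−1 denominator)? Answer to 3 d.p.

0.120

n = 10, Σ = 7051, M = 705.1000
Σ(x−M)² = 64324.900; s = √(64324.900/9) = 84.5412
CV = 84.5412 / 705.1000 = 0.11990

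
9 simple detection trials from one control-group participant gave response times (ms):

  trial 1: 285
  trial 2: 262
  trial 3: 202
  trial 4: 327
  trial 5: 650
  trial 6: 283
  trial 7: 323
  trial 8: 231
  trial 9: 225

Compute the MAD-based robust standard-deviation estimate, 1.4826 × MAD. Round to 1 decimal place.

Sorted: 202, 225, 231, 262, 283, 285, 323, 327, 650 → median = 283
|x − 283| sorted: 0, 2, 21, 40, 44, 52, 58, 81, 367 → MAD = 44
Robust SD ≈ 1.4826 × 44 = 65.234

65.2 ms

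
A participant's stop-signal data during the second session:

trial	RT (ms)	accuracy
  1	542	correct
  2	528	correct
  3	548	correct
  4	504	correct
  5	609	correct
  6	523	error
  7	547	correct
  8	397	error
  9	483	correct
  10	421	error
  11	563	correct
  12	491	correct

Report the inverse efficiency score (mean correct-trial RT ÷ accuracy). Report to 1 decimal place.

713.3 ms

Correct trials (n=9): 542, 528, 548, 504, 609, 547, 483, 563, 491
Mean correct RT = 4815/9 = 535.0000 ms
Proportion correct = 9/12
IES = 535.0000 / (9/12) = 713.333 ms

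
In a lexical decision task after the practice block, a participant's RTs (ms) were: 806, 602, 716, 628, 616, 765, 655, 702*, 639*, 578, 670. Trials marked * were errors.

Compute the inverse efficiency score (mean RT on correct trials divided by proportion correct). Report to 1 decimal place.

819.7 ms

Correct trials (n=9): 806, 602, 716, 628, 616, 765, 655, 578, 670
Mean correct RT = 6036/9 = 670.6667 ms
Proportion correct = 9/11
IES = 670.6667 / (9/11) = 819.704 ms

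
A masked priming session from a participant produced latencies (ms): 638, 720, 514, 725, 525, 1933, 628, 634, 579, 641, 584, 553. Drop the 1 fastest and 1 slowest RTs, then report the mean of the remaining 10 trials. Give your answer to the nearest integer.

623 ms

Sorted: 514, 525, 553, 579, 584, 628, 634, 638, 641, 720, 725, 1933
Drop lowest 1 (514) and highest 1 (1933)
Remaining (n=10): Σ = 6227, mean = 6227/10 = 622.700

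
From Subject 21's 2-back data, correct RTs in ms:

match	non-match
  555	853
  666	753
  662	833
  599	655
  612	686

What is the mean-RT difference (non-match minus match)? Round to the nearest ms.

M(match) = 3094/5 = 618.800
M(non-match) = 3780/5 = 756.000
Difference = 756.000 − 618.800 = 137.200 ms

137 ms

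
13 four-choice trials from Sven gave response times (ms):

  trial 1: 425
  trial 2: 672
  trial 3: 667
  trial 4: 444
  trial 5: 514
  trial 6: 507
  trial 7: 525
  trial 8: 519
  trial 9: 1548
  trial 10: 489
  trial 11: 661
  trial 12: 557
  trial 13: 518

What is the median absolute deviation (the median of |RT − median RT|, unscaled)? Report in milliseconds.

Sorted: 425, 444, 489, 507, 514, 518, 519, 525, 557, 661, 667, 672, 1548 → median = 519
|x − 519|: 94, 153, 148, 75, 5, 12, 6, 0, 1029, 30, 142, 38, 1
Sorted deviations: 0, 1, 5, 6, 12, 30, 38, 75, 94, 142, 148, 153, 1029 → MAD = 38

38 ms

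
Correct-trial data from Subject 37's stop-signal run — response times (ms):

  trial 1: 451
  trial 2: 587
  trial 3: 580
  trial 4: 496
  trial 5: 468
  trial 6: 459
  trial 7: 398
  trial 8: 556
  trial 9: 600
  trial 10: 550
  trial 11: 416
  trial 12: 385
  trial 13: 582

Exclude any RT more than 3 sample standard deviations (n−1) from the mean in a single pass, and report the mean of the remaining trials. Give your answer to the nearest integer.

n = 13, ΣRT = 6528, M = 502.154
Σ(x−M)² = 72075.69; s = √(72075.69/12) = 77.500
Cutoffs: 502.154 ± 3·77.500 → [269.7, 734.7]
No RTs fall outside the cutoffs; all 13 retained. Mean = 6528/13 = 502.154

502 ms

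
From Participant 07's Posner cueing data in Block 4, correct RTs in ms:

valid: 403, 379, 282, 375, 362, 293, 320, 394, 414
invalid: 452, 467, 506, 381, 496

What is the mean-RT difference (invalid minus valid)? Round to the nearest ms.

102 ms

M(valid) = 3222/9 = 358.000
M(invalid) = 2302/5 = 460.400
Difference = 460.400 − 358.000 = 102.400 ms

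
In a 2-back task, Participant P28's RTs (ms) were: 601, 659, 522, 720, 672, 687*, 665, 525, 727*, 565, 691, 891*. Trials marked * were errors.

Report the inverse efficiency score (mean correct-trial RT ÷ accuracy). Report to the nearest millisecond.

833 ms

Correct trials (n=9): 601, 659, 522, 720, 672, 665, 525, 565, 691
Mean correct RT = 5620/9 = 624.4444 ms
Proportion correct = 9/12
IES = 624.4444 / (9/12) = 832.593 ms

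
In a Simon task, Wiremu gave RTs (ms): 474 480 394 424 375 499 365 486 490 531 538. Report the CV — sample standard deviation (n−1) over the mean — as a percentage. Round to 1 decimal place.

13.2%

n = 11, Σ = 5056, M = 459.6364
Σ(x−M)² = 36718.545; s = √(36718.545/10) = 60.5958
CV = 60.5958 / 459.6364 = 0.13183 = 13.183%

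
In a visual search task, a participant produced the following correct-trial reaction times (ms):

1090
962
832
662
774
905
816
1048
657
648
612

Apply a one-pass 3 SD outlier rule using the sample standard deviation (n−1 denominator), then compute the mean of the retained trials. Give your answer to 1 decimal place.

818.7 ms

n = 11, ΣRT = 9006, M = 818.727
Σ(x−M)² = 278912.18; s = √(278912.18/10) = 167.007
Cutoffs: 818.727 ± 3·167.007 → [317.7, 1319.7]
No RTs fall outside the cutoffs; all 11 retained. Mean = 9006/11 = 818.727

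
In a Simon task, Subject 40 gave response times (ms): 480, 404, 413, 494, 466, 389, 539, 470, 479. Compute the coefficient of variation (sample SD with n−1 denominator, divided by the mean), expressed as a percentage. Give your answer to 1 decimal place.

n = 9, Σ = 4134, M = 459.3333
Σ(x−M)² = 18676.000; s = √(18676.000/8) = 48.3167
CV = 48.3167 / 459.3333 = 0.10519 = 10.519%

10.5%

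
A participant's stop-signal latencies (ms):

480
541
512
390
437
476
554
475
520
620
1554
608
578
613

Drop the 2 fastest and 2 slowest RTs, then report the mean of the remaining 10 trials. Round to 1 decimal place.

Sorted: 390, 437, 475, 476, 480, 512, 520, 541, 554, 578, 608, 613, 620, 1554
Drop lowest 2 (390, 437) and highest 2 (620, 1554)
Remaining (n=10): Σ = 5357, mean = 5357/10 = 535.700

535.7 ms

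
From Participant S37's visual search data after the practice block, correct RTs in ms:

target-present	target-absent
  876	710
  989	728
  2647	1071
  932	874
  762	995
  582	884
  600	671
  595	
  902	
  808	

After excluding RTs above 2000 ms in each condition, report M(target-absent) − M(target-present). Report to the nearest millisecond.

target-present: exclude 2647
M(target-present) = 7046/9 = 782.889
M(target-absent) = 5933/7 = 847.571
Difference = 847.571 − 782.889 = 64.683 ms

65 ms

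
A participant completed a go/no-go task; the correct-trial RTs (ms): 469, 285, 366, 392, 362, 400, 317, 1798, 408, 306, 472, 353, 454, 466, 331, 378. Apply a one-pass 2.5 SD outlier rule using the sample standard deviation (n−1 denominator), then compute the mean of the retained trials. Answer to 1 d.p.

n = 16, ΣRT = 7557, M = 472.312
Σ(x−M)² = 1927087.44; s = √(1927087.44/15) = 358.431
Cutoffs: 472.312 ± 2.5·358.431 → [-423.8, 1368.4]
Outside: 1798 → excluded.
Retained (n=15): Σ = 5759, mean = 5759/15 = 383.933

383.9 ms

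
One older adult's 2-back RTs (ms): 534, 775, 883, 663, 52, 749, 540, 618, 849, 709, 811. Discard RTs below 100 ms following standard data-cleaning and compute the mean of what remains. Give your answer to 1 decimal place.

Excluded: 52
Retained (n=10): Σ = 7131
Mean = 7131/10 = 713.1000

713.1 ms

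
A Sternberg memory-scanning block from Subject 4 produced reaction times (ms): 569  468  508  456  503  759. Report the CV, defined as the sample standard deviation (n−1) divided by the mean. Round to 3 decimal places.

0.207

n = 6, Σ = 3263, M = 543.8333
Σ(x−M)² = 63346.833; s = √(63346.833/5) = 112.5583
CV = 112.5583 / 543.8333 = 0.20697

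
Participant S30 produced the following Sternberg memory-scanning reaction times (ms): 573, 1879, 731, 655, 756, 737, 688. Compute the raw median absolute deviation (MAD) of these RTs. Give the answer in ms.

Sorted: 573, 655, 688, 731, 737, 756, 1879 → median = 731
|x − 731|: 158, 1148, 0, 76, 25, 6, 43
Sorted deviations: 0, 6, 25, 43, 76, 158, 1148 → MAD = 43

43 ms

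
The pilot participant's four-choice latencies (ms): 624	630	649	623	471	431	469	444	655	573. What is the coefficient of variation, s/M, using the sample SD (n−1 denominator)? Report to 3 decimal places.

0.165

n = 10, Σ = 5569, M = 556.9000
Σ(x−M)² = 76282.900; s = √(76282.900/9) = 92.0645
CV = 92.0645 / 556.9000 = 0.16532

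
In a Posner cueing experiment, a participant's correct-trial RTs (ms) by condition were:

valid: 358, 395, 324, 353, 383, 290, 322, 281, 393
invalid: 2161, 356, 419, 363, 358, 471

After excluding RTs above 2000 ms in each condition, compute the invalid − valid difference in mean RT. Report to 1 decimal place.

invalid: exclude 2161
M(valid) = 3099/9 = 344.333
M(invalid) = 1967/5 = 393.400
Difference = 393.400 − 344.333 = 49.067 ms

49.1 ms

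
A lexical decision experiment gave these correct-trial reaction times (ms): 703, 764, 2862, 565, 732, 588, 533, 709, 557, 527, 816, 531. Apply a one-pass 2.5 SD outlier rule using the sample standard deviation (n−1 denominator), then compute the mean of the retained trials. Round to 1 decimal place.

n = 12, ΣRT = 9887, M = 823.917
Σ(x−M)² = 4646242.92; s = √(4646242.92/11) = 649.912
Cutoffs: 823.917 ± 2.5·649.912 → [-800.9, 2448.7]
Outside: 2862 → excluded.
Retained (n=11): Σ = 7025, mean = 7025/11 = 638.636

638.6 ms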